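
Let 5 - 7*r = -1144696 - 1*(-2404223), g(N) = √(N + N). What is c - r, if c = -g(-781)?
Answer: 1259522/7 - I*√1562 ≈ 1.7993e+5 - 39.522*I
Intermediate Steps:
g(N) = √2*√N (g(N) = √(2*N) = √2*√N)
c = -I*√1562 (c = -√2*√(-781) = -√2*I*√781 = -I*√1562 ≈ -39.522*I)
r = -1259522/7 (r = 5/7 - (-1144696 - 1*(-2404223))/7 = 5/7 - (-1144696 + 2404223)/7 = 5/7 - ⅐*1259527 = 5/7 - 1259527/7 = -1259522/7 ≈ -1.7993e+5)
c - r = -I*√1562 - 1*(-1259522/7) = -I*√1562 + 1259522/7 = 1259522/7 - I*√1562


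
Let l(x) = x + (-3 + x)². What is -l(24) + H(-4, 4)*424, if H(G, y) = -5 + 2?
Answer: -1737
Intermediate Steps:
H(G, y) = -3
-l(24) + H(-4, 4)*424 = -(24 + (-3 + 24)²) - 3*424 = -(24 + 21²) - 1272 = -(24 + 441) - 1272 = -1*465 - 1272 = -465 - 1272 = -1737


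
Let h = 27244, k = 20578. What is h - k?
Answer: 6666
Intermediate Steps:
h - k = 27244 - 1*20578 = 27244 - 20578 = 6666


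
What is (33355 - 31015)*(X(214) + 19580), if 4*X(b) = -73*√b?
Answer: 45817200 - 42705*√214 ≈ 4.5192e+7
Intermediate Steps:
X(b) = -73*√b/4 (X(b) = (-73*√b)/4 = -73*√b/4)
(33355 - 31015)*(X(214) + 19580) = (33355 - 31015)*(-73*√214/4 + 19580) = 2340*(19580 - 73*√214/4) = 45817200 - 42705*√214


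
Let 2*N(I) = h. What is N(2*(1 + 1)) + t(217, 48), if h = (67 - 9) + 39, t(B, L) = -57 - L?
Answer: -113/2 ≈ -56.500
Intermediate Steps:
h = 97 (h = 58 + 39 = 97)
N(I) = 97/2 (N(I) = (½)*97 = 97/2)
N(2*(1 + 1)) + t(217, 48) = 97/2 + (-57 - 1*48) = 97/2 + (-57 - 48) = 97/2 - 105 = -113/2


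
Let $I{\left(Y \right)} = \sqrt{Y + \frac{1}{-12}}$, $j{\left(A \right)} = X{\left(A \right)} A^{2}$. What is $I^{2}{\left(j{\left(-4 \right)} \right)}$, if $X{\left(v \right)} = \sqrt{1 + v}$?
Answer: $- \frac{1}{12} + 16 i \sqrt{3} \approx -0.083333 + 27.713 i$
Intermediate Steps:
$j{\left(A \right)} = A^{2} \sqrt{1 + A}$ ($j{\left(A \right)} = \sqrt{1 + A} A^{2} = A^{2} \sqrt{1 + A}$)
$I{\left(Y \right)} = \sqrt{- \frac{1}{12} + Y}$ ($I{\left(Y \right)} = \sqrt{Y - \frac{1}{12}} = \sqrt{- \frac{1}{12} + Y}$)
$I^{2}{\left(j{\left(-4 \right)} \right)} = \left(\frac{\sqrt{-3 + 36 \left(-4\right)^{2} \sqrt{1 - 4}}}{6}\right)^{2} = \left(\frac{\sqrt{-3 + 36 \cdot 16 \sqrt{-3}}}{6}\right)^{2} = \left(\frac{\sqrt{-3 + 36 \cdot 16 i \sqrt{3}}}{6}\right)^{2} = \left(\frac{\sqrt{-3 + 576 i \sqrt{3}}}{6}\right)^{2} = - \frac{1}{12} + 16 i \sqrt{3}$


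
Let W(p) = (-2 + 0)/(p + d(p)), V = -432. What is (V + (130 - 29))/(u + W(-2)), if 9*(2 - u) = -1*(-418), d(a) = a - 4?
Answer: 11916/1591 ≈ 7.4896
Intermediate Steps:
d(a) = -4 + a
W(p) = -2/(-4 + 2*p) (W(p) = (-2 + 0)/(p + (-4 + p)) = -2/(-4 + 2*p))
u = -400/9 (u = 2 - (-1)*(-418)/9 = 2 - 1/9*418 = 2 - 418/9 = -400/9 ≈ -44.444)
(V + (130 - 29))/(u + W(-2)) = (-432 + (130 - 29))/(-400/9 - 1/(-2 - 2)) = (-432 + 101)/(-400/9 - 1/(-4)) = -331/(-400/9 - 1*(-1/4)) = -331/(-400/9 + 1/4) = -331/(-1591/36) = -331*(-36/1591) = 11916/1591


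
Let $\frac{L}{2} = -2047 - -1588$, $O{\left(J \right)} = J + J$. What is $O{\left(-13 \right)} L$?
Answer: $23868$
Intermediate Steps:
$O{\left(J \right)} = 2 J$
$L = -918$ ($L = 2 \left(-2047 - -1588\right) = 2 \left(-2047 + 1588\right) = 2 \left(-459\right) = -918$)
$O{\left(-13 \right)} L = 2 \left(-13\right) \left(-918\right) = \left(-26\right) \left(-918\right) = 23868$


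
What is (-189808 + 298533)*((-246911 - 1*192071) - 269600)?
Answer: -77040577950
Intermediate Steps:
(-189808 + 298533)*((-246911 - 1*192071) - 269600) = 108725*((-246911 - 192071) - 269600) = 108725*(-438982 - 269600) = 108725*(-708582) = -77040577950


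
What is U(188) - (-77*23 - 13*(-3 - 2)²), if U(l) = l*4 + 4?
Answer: 2852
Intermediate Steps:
U(l) = 4 + 4*l (U(l) = 4*l + 4 = 4 + 4*l)
U(188) - (-77*23 - 13*(-3 - 2)²) = (4 + 4*188) - (-77*23 - 13*(-3 - 2)²) = (4 + 752) - (-1771 - 13*(-5)²) = 756 - (-1771 - 13*25) = 756 - (-1771 - 325) = 756 - 1*(-2096) = 756 + 2096 = 2852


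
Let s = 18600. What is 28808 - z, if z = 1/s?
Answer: 535828799/18600 ≈ 28808.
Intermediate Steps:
z = 1/18600 ≈ 5.3763e-5
28808 - z = 28808 - 1*1/18600 = 28808 - 1/18600 = 535828799/18600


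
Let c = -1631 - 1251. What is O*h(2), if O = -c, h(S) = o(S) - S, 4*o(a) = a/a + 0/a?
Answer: -10087/2 ≈ -5043.5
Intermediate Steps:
o(a) = ¼ (o(a) = (a/a + 0/a)/4 = (1 + 0)/4 = (¼)*1 = ¼)
h(S) = ¼ - S
c = -2882
O = 2882 (O = -1*(-2882) = 2882)
O*h(2) = 2882*(¼ - 1*2) = 2882*(¼ - 2) = 2882*(-7/4) = -10087/2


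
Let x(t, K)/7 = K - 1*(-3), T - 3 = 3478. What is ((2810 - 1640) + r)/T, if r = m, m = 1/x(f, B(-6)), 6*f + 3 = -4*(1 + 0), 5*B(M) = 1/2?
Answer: 253900/755377 ≈ 0.33612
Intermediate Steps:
T = 3481 (T = 3 + 3478 = 3481)
B(M) = ⅒ (B(M) = (⅕)/2 = (⅕)*(½) = ⅒)
f = -7/6 (f = -½ + (-4*(1 + 0))/6 = -½ + (-4*1)/6 = -½ + (⅙)*(-4) = -½ - ⅔ = -7/6 ≈ -1.1667)
x(t, K) = 21 + 7*K (x(t, K) = 7*(K - 1*(-3)) = 7*(K + 3) = 7*(3 + K) = 21 + 7*K)
m = 10/217 (m = 1/(21 + 7*(⅒)) = 1/(21 + 7/10) = 1/(217/10) = 10/217 ≈ 0.046083)
r = 10/217 ≈ 0.046083
((2810 - 1640) + r)/T = ((2810 - 1640) + 10/217)/3481 = (1170 + 10/217)*(1/3481) = (253900/217)*(1/3481) = 253900/755377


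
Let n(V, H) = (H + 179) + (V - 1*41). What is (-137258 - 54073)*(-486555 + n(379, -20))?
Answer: 92997963198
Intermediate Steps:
n(V, H) = 138 + H + V (n(V, H) = (179 + H) + (V - 41) = (179 + H) + (-41 + V) = 138 + H + V)
(-137258 - 54073)*(-486555 + n(379, -20)) = (-137258 - 54073)*(-486555 + (138 - 20 + 379)) = -191331*(-486555 + 497) = -191331*(-486058) = 92997963198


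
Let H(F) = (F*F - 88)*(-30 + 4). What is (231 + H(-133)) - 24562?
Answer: -481957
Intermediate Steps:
H(F) = 2288 - 26*F² (H(F) = (F² - 88)*(-26) = (-88 + F²)*(-26) = 2288 - 26*F²)
(231 + H(-133)) - 24562 = (231 + (2288 - 26*(-133)²)) - 24562 = (231 + (2288 - 26*17689)) - 24562 = (231 + (2288 - 459914)) - 24562 = (231 - 457626) - 24562 = -457395 - 24562 = -481957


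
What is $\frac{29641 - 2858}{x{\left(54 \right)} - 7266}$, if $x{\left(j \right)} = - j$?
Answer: $- \frac{26783}{7320} \approx -3.6589$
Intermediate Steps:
$\frac{29641 - 2858}{x{\left(54 \right)} - 7266} = \frac{29641 - 2858}{\left(-1\right) 54 - 7266} = \frac{29641 - 2858}{-54 - 7266} = \frac{29641 - 2858}{-7320} = 26783 \left(- \frac{1}{7320}\right) = - \frac{26783}{7320}$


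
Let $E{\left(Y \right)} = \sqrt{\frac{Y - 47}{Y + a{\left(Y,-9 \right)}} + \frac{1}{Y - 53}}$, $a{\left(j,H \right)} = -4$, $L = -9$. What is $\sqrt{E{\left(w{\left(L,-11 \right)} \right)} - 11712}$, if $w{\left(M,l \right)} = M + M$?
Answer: $\frac{\sqrt{-28575452928 + 1562 \sqrt{7174266}}}{1562} \approx 108.21 i$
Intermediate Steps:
$w{\left(M,l \right)} = 2 M$
$E{\left(Y \right)} = \sqrt{\frac{1}{-53 + Y} + \frac{-47 + Y}{-4 + Y}}$ ($E{\left(Y \right)} = \sqrt{\frac{Y - 47}{Y - 4} + \frac{1}{Y - 53}} = \sqrt{\frac{-47 + Y}{-4 + Y} + \frac{1}{-53 + Y}} = \sqrt{\frac{1}{-53 + Y} + \frac{-47 + Y}{-4 + Y}}$)
$\sqrt{E{\left(w{\left(L,-11 \right)} \right)} - 11712} = \sqrt{\sqrt{\frac{-4 + 2 \left(-9\right) + \left(-53 + 2 \left(-9\right)\right) \left(-47 + 2 \left(-9\right)\right)}{\left(-53 + 2 \left(-9\right)\right) \left(-4 + 2 \left(-9\right)\right)}} - 11712} = \sqrt{\sqrt{\frac{-4 - 18 + \left(-53 - 18\right) \left(-47 - 18\right)}{\left(-53 - 18\right) \left(-4 - 18\right)}} - 11712} = \sqrt{\sqrt{\frac{-4 - 18 - -4615}{\left(-71\right) \left(-22\right)}} - 11712} = \sqrt{\sqrt{\left(- \frac{1}{71}\right) \left(- \frac{1}{22}\right) \left(-4 - 18 + 4615\right)} - 11712} = \sqrt{\sqrt{\left(- \frac{1}{71}\right) \left(- \frac{1}{22}\right) 4593} - 11712} = \sqrt{\sqrt{\frac{4593}{1562}} - 11712} = \sqrt{\frac{\sqrt{7174266}}{1562} - 11712} = \sqrt{-11712 + \frac{\sqrt{7174266}}{1562}}$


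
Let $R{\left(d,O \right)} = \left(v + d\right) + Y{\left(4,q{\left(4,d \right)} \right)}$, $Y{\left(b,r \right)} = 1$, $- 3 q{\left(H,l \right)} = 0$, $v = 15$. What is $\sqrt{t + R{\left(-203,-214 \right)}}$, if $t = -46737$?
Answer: $2 i \sqrt{11731} \approx 216.62 i$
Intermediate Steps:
$q{\left(H,l \right)} = 0$ ($q{\left(H,l \right)} = \left(- \frac{1}{3}\right) 0 = 0$)
$R{\left(d,O \right)} = 16 + d$ ($R{\left(d,O \right)} = \left(15 + d\right) + 1 = 16 + d$)
$\sqrt{t + R{\left(-203,-214 \right)}} = \sqrt{-46737 + \left(16 - 203\right)} = \sqrt{-46737 - 187} = \sqrt{-46924} = 2 i \sqrt{11731}$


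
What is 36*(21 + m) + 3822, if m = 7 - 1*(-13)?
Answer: 5298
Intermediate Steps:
m = 20 (m = 7 + 13 = 20)
36*(21 + m) + 3822 = 36*(21 + 20) + 3822 = 36*41 + 3822 = 1476 + 3822 = 5298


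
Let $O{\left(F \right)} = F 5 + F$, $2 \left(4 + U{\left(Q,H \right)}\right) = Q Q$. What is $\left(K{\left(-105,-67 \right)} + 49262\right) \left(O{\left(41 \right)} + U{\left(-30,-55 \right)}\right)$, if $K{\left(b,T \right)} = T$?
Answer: $34042940$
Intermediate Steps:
$U{\left(Q,H \right)} = -4 + \frac{Q^{2}}{2}$ ($U{\left(Q,H \right)} = -4 + \frac{Q Q}{2} = -4 + \frac{Q^{2}}{2}$)
$O{\left(F \right)} = 6 F$ ($O{\left(F \right)} = 5 F + F = 6 F$)
$\left(K{\left(-105,-67 \right)} + 49262\right) \left(O{\left(41 \right)} + U{\left(-30,-55 \right)}\right) = \left(-67 + 49262\right) \left(6 \cdot 41 - \left(4 - \frac{\left(-30\right)^{2}}{2}\right)\right) = 49195 \left(246 + \left(-4 + \frac{1}{2} \cdot 900\right)\right) = 49195 \left(246 + \left(-4 + 450\right)\right) = 49195 \left(246 + 446\right) = 49195 \cdot 692 = 34042940$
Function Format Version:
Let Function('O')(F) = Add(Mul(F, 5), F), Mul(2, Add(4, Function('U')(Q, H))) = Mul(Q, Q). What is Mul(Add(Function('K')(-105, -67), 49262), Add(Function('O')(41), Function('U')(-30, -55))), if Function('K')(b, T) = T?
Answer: 34042940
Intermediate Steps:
Function('U')(Q, H) = Add(-4, Mul(Rational(1, 2), Pow(Q, 2))) (Function('U')(Q, H) = Add(-4, Mul(Rational(1, 2), Mul(Q, Q))) = Add(-4, Mul(Rational(1, 2), Pow(Q, 2))))
Function('O')(F) = Mul(6, F) (Function('O')(F) = Add(Mul(5, F), F) = Mul(6, F))
Mul(Add(Function('K')(-105, -67), 49262), Add(Function('O')(41), Function('U')(-30, -55))) = Mul(Add(-67, 49262), Add(Mul(6, 41), Add(-4, Mul(Rational(1, 2), Pow(-30, 2))))) = Mul(49195, Add(246, Add(-4, Mul(Rational(1, 2), 900)))) = Mul(49195, Add(246, Add(-4, 450))) = Mul(49195, Add(246, 446)) = Mul(49195, 692) = 34042940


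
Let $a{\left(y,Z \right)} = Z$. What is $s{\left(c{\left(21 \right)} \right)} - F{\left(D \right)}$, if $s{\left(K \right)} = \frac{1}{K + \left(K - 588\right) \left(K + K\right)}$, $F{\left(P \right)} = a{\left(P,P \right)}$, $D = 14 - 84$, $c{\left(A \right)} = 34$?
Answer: $\frac{2634659}{37638} \approx 70.0$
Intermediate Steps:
$D = -70$ ($D = 14 - 84 = -70$)
$F{\left(P \right)} = P$
$s{\left(K \right)} = \frac{1}{K + 2 K \left(-588 + K\right)}$ ($s{\left(K \right)} = \frac{1}{K + \left(-588 + K\right) 2 K} = \frac{1}{K + 2 K \left(-588 + K\right)}$)
$s{\left(c{\left(21 \right)} \right)} - F{\left(D \right)} = \frac{1}{34 \left(-1175 + 2 \cdot 34\right)} - -70 = \frac{1}{34 \left(-1175 + 68\right)} + 70 = \frac{1}{34 \left(-1107\right)} + 70 = \frac{1}{34} \left(- \frac{1}{1107}\right) + 70 = - \frac{1}{37638} + 70 = \frac{2634659}{37638}$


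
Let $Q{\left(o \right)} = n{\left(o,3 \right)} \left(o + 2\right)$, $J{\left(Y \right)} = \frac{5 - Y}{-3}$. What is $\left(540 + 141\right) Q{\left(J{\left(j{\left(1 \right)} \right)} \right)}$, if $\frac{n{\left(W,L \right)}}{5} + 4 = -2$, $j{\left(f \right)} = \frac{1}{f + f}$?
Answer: $-10215$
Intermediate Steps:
$j{\left(f \right)} = \frac{1}{2 f}$
$n{\left(W,L \right)} = -30$ ($n{\left(W,L \right)} = -20 + 5 \left(-2\right) = -20 - 10 = -30$)
$J{\left(Y \right)} = - \frac{5}{3} + \frac{Y}{3}$ ($J{\left(Y \right)} = \left(5 - Y\right) \left(- \frac{1}{3}\right) = - \frac{5}{3} + \frac{Y}{3}$)
$Q{\left(o \right)} = -60 - 30 o$ ($Q{\left(o \right)} = - 30 \left(o + 2\right) = - 30 \left(2 + o\right) = -60 - 30 o$)
$\left(540 + 141\right) Q{\left(J{\left(j{\left(1 \right)} \right)} \right)} = \left(540 + 141\right) \left(-60 - 30 \left(- \frac{5}{3} + \frac{\frac{1}{2} \cdot 1^{-1}}{3}\right)\right) = 681 \left(-60 - 30 \left(- \frac{5}{3} + \frac{\frac{1}{2} \cdot 1}{3}\right)\right) = 681 \left(-60 - 30 \left(- \frac{5}{3} + \frac{1}{3} \cdot \frac{1}{2}\right)\right) = 681 \left(-60 - 30 \left(- \frac{5}{3} + \frac{1}{6}\right)\right) = 681 \left(-60 - -45\right) = 681 \left(-60 + 45\right) = 681 \left(-15\right) = -10215$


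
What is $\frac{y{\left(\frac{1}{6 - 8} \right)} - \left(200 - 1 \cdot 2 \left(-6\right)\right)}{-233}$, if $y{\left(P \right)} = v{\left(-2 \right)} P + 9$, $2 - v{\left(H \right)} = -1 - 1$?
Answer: $\frac{205}{233} \approx 0.87983$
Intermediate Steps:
$v{\left(H \right)} = 4$ ($v{\left(H \right)} = 2 - \left(-1 - 1\right) = 2 - -2 = 2 + 2 = 4$)
$y{\left(P \right)} = 9 + 4 P$ ($y{\left(P \right)} = 4 P + 9 = 9 + 4 P$)
$\frac{y{\left(\frac{1}{6 - 8} \right)} - \left(200 - 1 \cdot 2 \left(-6\right)\right)}{-233} = \frac{\left(9 + \frac{4}{6 - 8}\right) - \left(200 - 1 \cdot 2 \left(-6\right)\right)}{-233} = \left(\left(9 + \frac{4}{-2}\right) + \left(\left(8 + 2 \left(-6\right)\right) - 208\right)\right) \left(- \frac{1}{233}\right) = \left(\left(9 + 4 \left(- \frac{1}{2}\right)\right) + \left(\left(8 - 12\right) - 208\right)\right) \left(- \frac{1}{233}\right) = \left(\left(9 - 2\right) - 212\right) \left(- \frac{1}{233}\right) = \left(7 - 212\right) \left(- \frac{1}{233}\right) = \left(-205\right) \left(- \frac{1}{233}\right) = \frac{205}{233}$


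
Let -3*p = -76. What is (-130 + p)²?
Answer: 98596/9 ≈ 10955.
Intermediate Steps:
p = 76/3 (p = -⅓*(-76) = 76/3 ≈ 25.333)
(-130 + p)² = (-130 + 76/3)² = (-314/3)² = 98596/9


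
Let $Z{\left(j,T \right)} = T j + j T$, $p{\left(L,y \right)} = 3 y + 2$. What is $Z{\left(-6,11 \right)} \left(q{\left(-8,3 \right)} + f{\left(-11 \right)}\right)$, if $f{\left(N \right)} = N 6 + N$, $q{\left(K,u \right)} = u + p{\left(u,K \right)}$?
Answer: $12672$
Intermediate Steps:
$p{\left(L,y \right)} = 2 + 3 y$
$q{\left(K,u \right)} = 2 + u + 3 K$ ($q{\left(K,u \right)} = u + \left(2 + 3 K\right) = 2 + u + 3 K$)
$f{\left(N \right)} = 7 N$ ($f{\left(N \right)} = 6 N + N = 7 N$)
$Z{\left(j,T \right)} = 2 T j$ ($Z{\left(j,T \right)} = T j + T j = 2 T j$)
$Z{\left(-6,11 \right)} \left(q{\left(-8,3 \right)} + f{\left(-11 \right)}\right) = 2 \cdot 11 \left(-6\right) \left(\left(2 + 3 + 3 \left(-8\right)\right) + 7 \left(-11\right)\right) = - 132 \left(\left(2 + 3 - 24\right) - 77\right) = - 132 \left(-19 - 77\right) = \left(-132\right) \left(-96\right) = 12672$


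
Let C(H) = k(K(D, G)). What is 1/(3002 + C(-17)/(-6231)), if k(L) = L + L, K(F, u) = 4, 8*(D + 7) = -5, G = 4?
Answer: 6231/18705454 ≈ 0.00033311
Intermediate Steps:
D = -61/8 (D = -7 + (⅛)*(-5) = -7 - 5/8 = -61/8 ≈ -7.6250)
k(L) = 2*L
C(H) = 8 (C(H) = 2*4 = 8)
1/(3002 + C(-17)/(-6231)) = 1/(3002 + 8/(-6231)) = 1/(3002 + 8*(-1/6231)) = 1/(3002 - 8/6231) = 1/(18705454/6231) = 6231/18705454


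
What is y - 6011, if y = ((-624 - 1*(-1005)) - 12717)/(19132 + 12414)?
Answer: -94817671/15773 ≈ -6011.4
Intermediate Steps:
y = -6168/15773 (y = ((-624 + 1005) - 12717)/31546 = (381 - 12717)*(1/31546) = -12336*1/31546 = -6168/15773 ≈ -0.39105)
y - 6011 = -6168/15773 - 6011 = -94817671/15773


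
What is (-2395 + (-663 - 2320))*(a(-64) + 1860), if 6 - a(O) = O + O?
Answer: -10723732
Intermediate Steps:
a(O) = 6 - 2*O (a(O) = 6 - (O + O) = 6 - 2*O)
(-2395 + (-663 - 2320))*(a(-64) + 1860) = (-2395 + (-663 - 2320))*((6 - 2*(-64)) + 1860) = (-2395 - 2983)*((6 + 128) + 1860) = -5378*(134 + 1860) = -5378*1994 = -10723732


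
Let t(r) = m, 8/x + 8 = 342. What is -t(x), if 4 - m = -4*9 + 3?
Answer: -37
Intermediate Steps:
x = 4/167 (x = 8/(-8 + 342) = 8/334 = 8*(1/334) = 4/167 ≈ 0.023952)
m = 37 (m = 4 - (-4*9 + 3) = 4 - (-36 + 3) = 4 - 1*(-33) = 4 + 33 = 37)
t(r) = 37
-t(x) = -1*37 = -37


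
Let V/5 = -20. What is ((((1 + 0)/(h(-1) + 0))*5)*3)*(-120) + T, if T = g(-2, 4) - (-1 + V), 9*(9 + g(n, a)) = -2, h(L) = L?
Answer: 17026/9 ≈ 1891.8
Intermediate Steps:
V = -100 (V = 5*(-20) = -100)
g(n, a) = -83/9 (g(n, a) = -9 + (⅑)*(-2) = -9 - 2/9 = -83/9)
T = 826/9 (T = -83/9 - (-1 - 100) = -83/9 - 1*(-101) = -83/9 + 101 = 826/9 ≈ 91.778)
((((1 + 0)/(h(-1) + 0))*5)*3)*(-120) + T = ((((1 + 0)/(-1 + 0))*5)*3)*(-120) + 826/9 = (((1/(-1))*5)*3)*(-120) + 826/9 = (((1*(-1))*5)*3)*(-120) + 826/9 = (-1*5*3)*(-120) + 826/9 = -5*3*(-120) + 826/9 = -15*(-120) + 826/9 = 1800 + 826/9 = 17026/9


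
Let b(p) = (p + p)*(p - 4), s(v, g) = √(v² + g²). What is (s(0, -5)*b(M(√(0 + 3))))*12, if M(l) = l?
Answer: 360 - 480*√3 ≈ -471.38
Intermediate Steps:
s(v, g) = √(g² + v²)
b(p) = 2*p*(-4 + p) (b(p) = (2*p)*(-4 + p) = 2*p*(-4 + p))
(s(0, -5)*b(M(√(0 + 3))))*12 = (√((-5)² + 0²)*(2*√(0 + 3)*(-4 + √(0 + 3))))*12 = (√(25 + 0)*(2*√3*(-4 + √3)))*12 = (√25*(2*√3*(-4 + √3)))*12 = (5*(2*√3*(-4 + √3)))*12 = (10*√3*(-4 + √3))*12 = 120*√3*(-4 + √3)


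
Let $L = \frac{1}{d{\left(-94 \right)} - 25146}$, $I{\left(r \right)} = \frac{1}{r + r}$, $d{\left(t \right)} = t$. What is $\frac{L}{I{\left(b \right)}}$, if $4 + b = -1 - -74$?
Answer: $- \frac{69}{12620} \approx -0.0054675$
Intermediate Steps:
$b = 69$ ($b = -4 - -73 = -4 + \left(-1 + 74\right) = -4 + 73 = 69$)
$I{\left(r \right)} = \frac{1}{2 r}$
$L = - \frac{1}{25240}$ ($L = \frac{1}{-94 - 25146} = \frac{1}{-25240} = - \frac{1}{25240} \approx -3.962 \cdot 10^{-5}$)
$\frac{L}{I{\left(b \right)}} = - \frac{1}{25240 \frac{1}{2 \cdot 69}} = - \frac{1}{25240 \cdot \frac{1}{2} \cdot \frac{1}{69}} = - \frac{\frac{1}{\frac{1}{138}}}{25240} = \left(- \frac{1}{25240}\right) 138 = - \frac{69}{12620}$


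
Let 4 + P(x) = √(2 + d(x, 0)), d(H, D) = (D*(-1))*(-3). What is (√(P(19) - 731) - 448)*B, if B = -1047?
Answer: 469056 - 1047*√(-735 + √2) ≈ 4.6906e+5 - 28358.0*I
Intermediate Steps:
d(H, D) = 3*D (d(H, D) = -D*(-3) = 3*D)
P(x) = -4 + √2 (P(x) = -4 + √(2 + 3*0) = -4 + √(2 + 0) = -4 + √2)
(√(P(19) - 731) - 448)*B = (√((-4 + √2) - 731) - 448)*(-1047) = (√(-735 + √2) - 448)*(-1047) = (-448 + √(-735 + √2))*(-1047) = 469056 - 1047*√(-735 + √2)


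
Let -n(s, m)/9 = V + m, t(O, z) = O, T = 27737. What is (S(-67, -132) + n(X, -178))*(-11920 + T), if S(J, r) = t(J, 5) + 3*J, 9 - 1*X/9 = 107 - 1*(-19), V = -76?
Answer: 31918706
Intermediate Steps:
X = -1053 (X = 81 - 9*(107 - 1*(-19)) = 81 - 9*(107 + 19) = 81 - 9*126 = 81 - 1134 = -1053)
n(s, m) = 684 - 9*m (n(s, m) = -9*(-76 + m) = 684 - 9*m)
S(J, r) = 4*J (S(J, r) = J + 3*J = 4*J)
(S(-67, -132) + n(X, -178))*(-11920 + T) = (4*(-67) + (684 - 9*(-178)))*(-11920 + 27737) = (-268 + (684 + 1602))*15817 = (-268 + 2286)*15817 = 2018*15817 = 31918706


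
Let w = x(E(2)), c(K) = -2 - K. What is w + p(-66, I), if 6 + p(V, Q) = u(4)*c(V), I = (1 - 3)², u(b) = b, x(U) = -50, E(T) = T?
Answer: 200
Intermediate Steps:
w = -50
I = 4 (I = (-2)² = 4)
p(V, Q) = -14 - 4*V (p(V, Q) = -6 + 4*(-2 - V) = -6 + (-8 - 4*V) = -14 - 4*V)
w + p(-66, I) = -50 + (-14 - 4*(-66)) = -50 + (-14 + 264) = -50 + 250 = 200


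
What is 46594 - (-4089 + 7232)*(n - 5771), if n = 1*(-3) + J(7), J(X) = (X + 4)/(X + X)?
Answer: 36383613/2 ≈ 1.8192e+7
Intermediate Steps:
J(X) = (4 + X)/(2*X) (J(X) = (4 + X)/((2*X)) = (4 + X)*(1/(2*X)) = (4 + X)/(2*X))
n = -31/14 (n = 1*(-3) + (½)*(4 + 7)/7 = -3 + (½)*(⅐)*11 = -3 + 11/14 = -31/14 ≈ -2.2143)
46594 - (-4089 + 7232)*(n - 5771) = 46594 - (-4089 + 7232)*(-31/14 - 5771) = 46594 - 3143*(-80825)/14 = 46594 - 1*(-36290425/2) = 46594 + 36290425/2 = 36383613/2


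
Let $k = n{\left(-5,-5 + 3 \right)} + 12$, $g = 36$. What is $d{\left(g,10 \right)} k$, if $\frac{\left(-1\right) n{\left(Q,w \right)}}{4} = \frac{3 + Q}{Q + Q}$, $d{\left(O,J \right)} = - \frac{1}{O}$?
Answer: $- \frac{14}{45} \approx -0.31111$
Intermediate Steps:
$n{\left(Q,w \right)} = - \frac{2 \left(3 + Q\right)}{Q}$ ($n{\left(Q,w \right)} = - 4 \frac{3 + Q}{Q + Q} = - 4 \frac{3 + Q}{2 Q} = - \frac{2 \left(3 + Q\right)}{Q}$)
$k = \frac{56}{5}$ ($k = \left(-2 - \frac{6}{-5}\right) + 12 = \left(-2 - - \frac{6}{5}\right) + 12 = \left(-2 + \frac{6}{5}\right) + 12 = - \frac{4}{5} + 12 = \frac{56}{5} \approx 11.2$)
$d{\left(g,10 \right)} k = - \frac{1}{36} \cdot \frac{56}{5} = \left(-1\right) \frac{1}{36} \cdot \frac{56}{5} = \left(- \frac{1}{36}\right) \frac{56}{5} = - \frac{14}{45}$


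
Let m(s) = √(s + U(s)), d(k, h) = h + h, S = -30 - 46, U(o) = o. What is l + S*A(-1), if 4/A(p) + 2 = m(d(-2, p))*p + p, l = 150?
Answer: 2862/13 - 608*I/13 ≈ 220.15 - 46.769*I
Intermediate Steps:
S = -76
d(k, h) = 2*h
m(s) = √2*√s (m(s) = √(s + s) = √(2*s) = √2*√s)
A(p) = 4/(-2 + p + 2*p^(3/2)) (A(p) = 4/(-2 + ((√2*√(2*p))*p + p)) = 4/(-2 + ((√2*(√2*√p))*p + p)) = 4/(-2 + ((2*√p)*p + p)) = 4/(-2 + (2*p^(3/2) + p)) = 4/(-2 + (p + 2*p^(3/2))) = 4/(-2 + p + 2*p^(3/2)))
l + S*A(-1) = 150 - 304/(-2 - 1 + 2*(-1)^(3/2)) = 150 - 304/(-2 - 1 + 2*(-I)) = 150 - 304/(-2 - 1 - 2*I) = 150 - 304/(-3 - 2*I) = 150 - 304*(-3 + 2*I)/13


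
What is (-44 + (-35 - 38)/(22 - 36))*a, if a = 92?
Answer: -24978/7 ≈ -3568.3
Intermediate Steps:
(-44 + (-35 - 38)/(22 - 36))*a = (-44 + (-35 - 38)/(22 - 36))*92 = (-44 - 73/(-14))*92 = (-44 - 73*(-1/14))*92 = (-44 + 73/14)*92 = -543/14*92 = -24978/7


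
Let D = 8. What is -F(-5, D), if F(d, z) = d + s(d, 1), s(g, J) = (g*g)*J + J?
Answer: -21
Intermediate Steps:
s(g, J) = J + J*g² (s(g, J) = g²*J + J = J*g² + J = J + J*g²)
F(d, z) = 1 + d + d² (F(d, z) = d + 1*(1 + d²) = d + (1 + d²) = 1 + d + d²)
-F(-5, D) = -(1 - 5 + (-5)²) = -(1 - 5 + 25) = -1*21 = -21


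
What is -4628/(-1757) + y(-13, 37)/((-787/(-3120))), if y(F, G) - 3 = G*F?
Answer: -2616677284/1382759 ≈ -1892.4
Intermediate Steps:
y(F, G) = 3 + F*G (y(F, G) = 3 + G*F = 3 + F*G)
-4628/(-1757) + y(-13, 37)/((-787/(-3120))) = -4628/(-1757) + (3 - 13*37)/((-787/(-3120))) = -4628*(-1/1757) + (3 - 481)/((-787*(-1/3120))) = 4628/1757 - 478/787/3120 = 4628/1757 - 478*3120/787 = 4628/1757 - 1491360/787 = -2616677284/1382759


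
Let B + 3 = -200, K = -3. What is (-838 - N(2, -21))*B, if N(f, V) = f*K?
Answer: 168896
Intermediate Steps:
N(f, V) = -3*f (N(f, V) = f*(-3) = -3*f)
B = -203 (B = -3 - 200 = -203)
(-838 - N(2, -21))*B = (-838 - (-3)*2)*(-203) = (-838 - 1*(-6))*(-203) = (-838 + 6)*(-203) = -832*(-203) = 168896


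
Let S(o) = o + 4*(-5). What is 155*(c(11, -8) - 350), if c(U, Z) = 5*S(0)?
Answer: -69750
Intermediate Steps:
S(o) = -20 + o (S(o) = o - 20 = -20 + o)
c(U, Z) = -100 (c(U, Z) = 5*(-20 + 0) = 5*(-20) = -100)
155*(c(11, -8) - 350) = 155*(-100 - 350) = 155*(-450) = -69750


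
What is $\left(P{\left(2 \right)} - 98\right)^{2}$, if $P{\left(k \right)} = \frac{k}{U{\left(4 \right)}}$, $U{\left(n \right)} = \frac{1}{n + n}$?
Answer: $6724$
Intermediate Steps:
$U{\left(n \right)} = \frac{1}{2 n}$
$P{\left(k \right)} = 8 k$ ($P{\left(k \right)} = \frac{k}{\frac{1}{2} \cdot \frac{1}{4}} = k \frac{1}{\frac{1}{8}} = k 8 = 8 k$)
$\left(P{\left(2 \right)} - 98\right)^{2} = \left(8 \cdot 2 - 98\right)^{2} = \left(16 - 98\right)^{2} = \left(-82\right)^{2} = 6724$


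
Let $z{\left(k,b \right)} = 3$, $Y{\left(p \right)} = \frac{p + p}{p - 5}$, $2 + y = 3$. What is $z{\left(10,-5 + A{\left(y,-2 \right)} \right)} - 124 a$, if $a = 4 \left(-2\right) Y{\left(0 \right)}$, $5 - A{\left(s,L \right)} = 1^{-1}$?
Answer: $3$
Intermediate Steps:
$y = 1$ ($y = -2 + 3 = 1$)
$A{\left(s,L \right)} = 4$ ($A{\left(s,L \right)} = 5 - 1^{-1} = 5 - 1 = 4$)
$Y{\left(p \right)} = \frac{2 p}{-5 + p}$
$a = 0$ ($a = 4 \left(-2\right) 2 \cdot 0 \frac{1}{-5 + 0} = - 8 \cdot 2 \cdot 0 \frac{1}{-5} = - 8 \cdot 2 \cdot 0 \left(- \frac{1}{5}\right) = \left(-8\right) 0 = 0$)
$z{\left(10,-5 + A{\left(y,-2 \right)} \right)} - 124 a = 3 - 0 = 3 + 0 = 3$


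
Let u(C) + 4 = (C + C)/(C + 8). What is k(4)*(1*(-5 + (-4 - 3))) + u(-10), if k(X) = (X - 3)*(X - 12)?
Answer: 102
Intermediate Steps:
k(X) = (-12 + X)*(-3 + X) (k(X) = (-3 + X)*(-12 + X) = (-12 + X)*(-3 + X))
u(C) = -4 + 2*C/(8 + C) (u(C) = -4 + (C + C)/(C + 8) = -4 + (2*C)/(8 + C) = -4 + 2*C/(8 + C))
k(4)*(1*(-5 + (-4 - 3))) + u(-10) = (36 + 4**2 - 15*4)*(1*(-5 + (-4 - 3))) + 2*(-16 - 1*(-10))/(8 - 10) = (36 + 16 - 60)*(1*(-5 - 7)) + 2*(-16 + 10)/(-2) = -8*(-12) + 2*(-1/2)*(-6) = -8*(-12) + 6 = 96 + 6 = 102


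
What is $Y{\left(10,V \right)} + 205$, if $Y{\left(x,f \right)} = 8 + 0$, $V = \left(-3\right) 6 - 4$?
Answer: $213$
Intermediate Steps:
$V = -22$ ($V = -18 - 4 = -22$)
$Y{\left(x,f \right)} = 8$
$Y{\left(10,V \right)} + 205 = 8 + 205 = 213$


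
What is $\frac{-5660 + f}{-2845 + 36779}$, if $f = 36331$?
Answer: $\frac{30671}{33934} \approx 0.90384$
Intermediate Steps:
$\frac{-5660 + f}{-2845 + 36779} = \frac{-5660 + 36331}{-2845 + 36779} = \frac{30671}{33934}$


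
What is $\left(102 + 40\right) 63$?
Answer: $8946$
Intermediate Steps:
$\left(102 + 40\right) 63 = 142 \cdot 63 = 8946$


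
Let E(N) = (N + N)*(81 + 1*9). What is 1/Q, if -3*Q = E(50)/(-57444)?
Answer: 4787/250 ≈ 19.148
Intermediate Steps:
E(N) = 180*N (E(N) = (2*N)*(81 + 9) = (2*N)*90 = 180*N)
Q = 250/4787 (Q = -180*50/(3*(-57444)) = -3000*(-1)/57444 = -⅓*(-750/4787) = 250/4787 ≈ 0.052225)
1/Q = 1/(250/4787) = 4787/250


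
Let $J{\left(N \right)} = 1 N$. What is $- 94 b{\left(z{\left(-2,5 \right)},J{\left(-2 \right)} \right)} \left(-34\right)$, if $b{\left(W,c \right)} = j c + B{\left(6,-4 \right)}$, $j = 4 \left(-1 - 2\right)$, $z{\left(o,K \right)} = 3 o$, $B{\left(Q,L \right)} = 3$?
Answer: $86292$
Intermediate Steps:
$J{\left(N \right)} = N$
$j = -12$ ($j = 4 \left(-3\right) = -12$)
$b{\left(W,c \right)} = 3 - 12 c$ ($b{\left(W,c \right)} = - 12 c + 3 = 3 - 12 c$)
$- 94 b{\left(z{\left(-2,5 \right)},J{\left(-2 \right)} \right)} \left(-34\right) = - 94 \left(3 - -24\right) \left(-34\right) = - 94 \left(3 + 24\right) \left(-34\right) = \left(-94\right) 27 \left(-34\right) = \left(-2538\right) \left(-34\right) = 86292$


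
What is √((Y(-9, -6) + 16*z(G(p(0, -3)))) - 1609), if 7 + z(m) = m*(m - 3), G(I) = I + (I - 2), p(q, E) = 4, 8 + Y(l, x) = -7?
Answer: 2*I*√362 ≈ 38.053*I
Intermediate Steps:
Y(l, x) = -15 (Y(l, x) = -8 - 7 = -15)
G(I) = -2 + 2*I (G(I) = I + (-2 + I) = -2 + 2*I)
z(m) = -7 + m*(-3 + m) (z(m) = -7 + m*(m - 3) = -7 + m*(-3 + m))
√((Y(-9, -6) + 16*z(G(p(0, -3)))) - 1609) = √((-15 + 16*(-7 + (-2 + 2*4)² - 3*(-2 + 2*4))) - 1609) = √((-15 + 16*(-7 + (-2 + 8)² - 3*(-2 + 8))) - 1609) = √((-15 + 16*(-7 + 6² - 3*6)) - 1609) = √((-15 + 16*(-7 + 36 - 18)) - 1609) = √((-15 + 16*11) - 1609) = √((-15 + 176) - 1609) = √(161 - 1609) = √(-1448) = 2*I*√362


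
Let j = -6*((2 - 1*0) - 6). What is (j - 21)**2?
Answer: 9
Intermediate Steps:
j = 24 (j = -6*((2 + 0) - 6) = -6*(2 - 6) = -6*(-4) = 24)
(j - 21)**2 = (24 - 21)**2 = 3**2 = 9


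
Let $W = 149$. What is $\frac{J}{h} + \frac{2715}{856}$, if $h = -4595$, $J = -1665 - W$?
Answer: $\frac{14028209}{3933320} \approx 3.5665$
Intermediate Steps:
$J = -1814$ ($J = -1665 - 149 = -1814$)
$\frac{J}{h} + \frac{2715}{856} = - \frac{1814}{-4595} + \frac{2715}{856} = \left(-1814\right) \left(- \frac{1}{4595}\right) + 2715 \cdot \frac{1}{856} = \frac{1814}{4595} + \frac{2715}{856} = \frac{14028209}{3933320}$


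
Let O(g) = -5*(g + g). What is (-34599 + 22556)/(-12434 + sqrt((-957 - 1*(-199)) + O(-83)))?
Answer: 74871331/77302142 + 36129*sqrt(2)/77302142 ≈ 0.96922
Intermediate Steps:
O(g) = -10*g
(-34599 + 22556)/(-12434 + sqrt((-957 - 1*(-199)) + O(-83))) = (-34599 + 22556)/(-12434 + sqrt((-957 - 1*(-199)) - 10*(-83))) = -12043/(-12434 + sqrt((-957 + 199) + 830)) = -12043/(-12434 + sqrt(-758 + 830)) = -12043/(-12434 + sqrt(72)) = -12043/(-12434 + 6*sqrt(2))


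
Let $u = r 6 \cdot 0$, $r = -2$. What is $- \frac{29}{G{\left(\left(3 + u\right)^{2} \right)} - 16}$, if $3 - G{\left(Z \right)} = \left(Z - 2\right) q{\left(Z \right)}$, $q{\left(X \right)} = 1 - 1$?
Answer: $\frac{29}{13} \approx 2.2308$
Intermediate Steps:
$q{\left(X \right)} = 0$ ($q{\left(X \right)} = 1 - 1 = 0$)
$u = 0$ ($u = \left(-2\right) 6 \cdot 0 = \left(-12\right) 0 = 0$)
$G{\left(Z \right)} = 3$ ($G{\left(Z \right)} = 3 - \left(Z - 2\right) 0 = 3 - \left(-2 + Z\right) 0 = 3 - 0 = 3 + 0 = 3$)
$- \frac{29}{G{\left(\left(3 + u\right)^{2} \right)} - 16} = - \frac{29}{3 - 16} = - \frac{29}{-13} = \left(-29\right) \left(- \frac{1}{13}\right) = \frac{29}{13}$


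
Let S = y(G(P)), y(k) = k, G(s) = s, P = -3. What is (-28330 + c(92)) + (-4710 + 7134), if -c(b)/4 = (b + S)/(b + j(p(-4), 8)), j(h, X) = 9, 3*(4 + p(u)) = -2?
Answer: -2616862/101 ≈ -25910.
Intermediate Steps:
p(u) = -14/3 (p(u) = -4 + (⅓)*(-2) = -4 - ⅔ = -14/3)
S = -3
c(b) = -4*(-3 + b)/(9 + b) (c(b) = -4*(b - 3)/(b + 9) = -4*(-3 + b)/(9 + b))
(-28330 + c(92)) + (-4710 + 7134) = (-28330 + 4*(3 - 1*92)/(9 + 92)) + (-4710 + 7134) = (-28330 + 4*(3 - 92)/101) + 2424 = (-28330 + 4*(1/101)*(-89)) + 2424 = (-28330 - 356/101) + 2424 = -2861686/101 + 2424 = -2616862/101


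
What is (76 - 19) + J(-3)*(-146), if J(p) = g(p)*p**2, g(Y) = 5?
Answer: -6513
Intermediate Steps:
J(p) = 5*p**2
(76 - 19) + J(-3)*(-146) = (76 - 19) + (5*(-3)**2)*(-146) = 57 + (5*9)*(-146) = 57 + 45*(-146) = 57 - 6570 = -6513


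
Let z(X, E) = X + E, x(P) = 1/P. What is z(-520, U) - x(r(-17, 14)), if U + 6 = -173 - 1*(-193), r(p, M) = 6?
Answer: -3037/6 ≈ -506.17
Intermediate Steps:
U = 14 (U = -6 + (-173 - 1*(-193)) = -6 + (-173 + 193) = -6 + 20 = 14)
z(X, E) = E + X
z(-520, U) - x(r(-17, 14)) = (14 - 520) - 1/6 = -506 - 1*⅙ = -506 - ⅙ = -3037/6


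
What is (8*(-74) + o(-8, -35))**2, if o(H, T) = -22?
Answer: 376996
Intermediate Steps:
(8*(-74) + o(-8, -35))**2 = (8*(-74) - 22)**2 = (-592 - 22)**2 = (-614)**2 = 376996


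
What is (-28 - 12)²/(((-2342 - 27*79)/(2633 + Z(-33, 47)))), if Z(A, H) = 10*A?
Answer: -147392/179 ≈ -823.42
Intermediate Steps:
(-28 - 12)²/(((-2342 - 27*79)/(2633 + Z(-33, 47)))) = (-28 - 12)²/(((-2342 - 27*79)/(2633 + 10*(-33)))) = (-40)²/(((-2342 - 2133)/(2633 - 330))) = 1600/((-4475/2303)) = 1600/((-4475*1/2303)) = 1600/(-4475/2303) = 1600*(-2303/4475) = -147392/179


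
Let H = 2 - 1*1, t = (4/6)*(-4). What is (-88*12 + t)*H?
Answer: -3176/3 ≈ -1058.7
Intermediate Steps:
t = -8/3 (t = (4*(1/6))*(-4) = (2/3)*(-4) = -8/3 ≈ -2.6667)
H = 1 (H = 2 - 1 = 1)
(-88*12 + t)*H = (-88*12 - 8/3)*1 = (-1056 - 8/3)*1 = -3176/3*1 = -3176/3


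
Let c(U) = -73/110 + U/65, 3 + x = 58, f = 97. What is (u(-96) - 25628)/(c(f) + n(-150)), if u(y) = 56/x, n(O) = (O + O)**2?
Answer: -12215528/42900395 ≈ -0.28474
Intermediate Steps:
n(O) = 4*O**2 (n(O) = (2*O)**2 = 4*O**2)
x = 55 (x = -3 + 58 = 55)
u(y) = 56/55
c(U) = -73/110 + U/65 (c(U) = -73*1/110 + U*(1/65) = -73/110 + U/65)
(u(-96) - 25628)/(c(f) + n(-150)) = (56/55 - 25628)/((-73/110 + (1/65)*97) + 4*(-150)**2) = -1409484/(55*((-73/110 + 97/65) + 4*22500)) = -1409484/(55*(237/286 + 90000)) = -1409484/(55*25740237/286) = -1409484/55*286/25740237 = -12215528/42900395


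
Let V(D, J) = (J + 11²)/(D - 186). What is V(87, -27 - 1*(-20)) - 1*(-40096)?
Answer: 1323130/33 ≈ 40095.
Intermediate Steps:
V(D, J) = (121 + J)/(-186 + D) (V(D, J) = (J + 121)/(-186 + D) = (121 + J)/(-186 + D))
V(87, -27 - 1*(-20)) - 1*(-40096) = (121 + (-27 - 1*(-20)))/(-186 + 87) - 1*(-40096) = (121 + (-27 + 20))/(-99) + 40096 = -(121 - 7)/99 + 40096 = -1/99*114 + 40096 = -38/33 + 40096 = 1323130/33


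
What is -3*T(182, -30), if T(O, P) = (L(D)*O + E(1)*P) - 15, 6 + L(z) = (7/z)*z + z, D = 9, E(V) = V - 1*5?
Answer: -5775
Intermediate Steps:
E(V) = -5 + V (E(V) = V - 5 = -5 + V)
L(z) = 1 + z (L(z) = -6 + ((7/z)*z + z) = -6 + (7 + z) = 1 + z)
T(O, P) = -15 - 4*P + 10*O (T(O, P) = ((1 + 9)*O + (-5 + 1)*P) - 15 = (10*O - 4*P) - 15 = (-4*P + 10*O) - 15 = -15 - 4*P + 10*O)
-3*T(182, -30) = -3*(-15 - 4*(-30) + 10*182) = -3*(-15 + 120 + 1820) = -3*1925 = -5775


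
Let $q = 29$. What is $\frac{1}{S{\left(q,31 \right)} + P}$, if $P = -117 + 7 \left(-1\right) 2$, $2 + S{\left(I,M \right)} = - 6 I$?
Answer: $- \frac{1}{307} \approx -0.0032573$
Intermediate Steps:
$S{\left(I,M \right)} = -2 - 6 I$
$P = -131$ ($P = -117 - 14 = -131$)
$\frac{1}{S{\left(q,31 \right)} + P} = \frac{1}{\left(-2 - 174\right) - 131} = \frac{1}{-176 - 131} = \frac{1}{-307} = - \frac{1}{307}$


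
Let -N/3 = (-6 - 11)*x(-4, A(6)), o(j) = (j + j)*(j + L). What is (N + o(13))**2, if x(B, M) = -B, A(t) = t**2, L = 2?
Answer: 352836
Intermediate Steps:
o(j) = 2*j*(2 + j) (o(j) = (j + j)*(j + 2) = (2*j)*(2 + j) = 2*j*(2 + j))
N = 204 (N = -3*(-6 - 11)*(-1*(-4)) = -(-51)*4 = -3*(-68) = 204)
(N + o(13))**2 = (204 + 2*13*(2 + 13))**2 = (204 + 2*13*15)**2 = (204 + 390)**2 = 594**2 = 352836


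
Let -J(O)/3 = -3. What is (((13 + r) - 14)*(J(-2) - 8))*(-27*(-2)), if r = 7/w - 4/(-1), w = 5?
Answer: 1188/5 ≈ 237.60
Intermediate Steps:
J(O) = 9 (J(O) = -3*(-3) = 9)
r = 27/5 (r = 7/5 - 4/(-1) = 7*(⅕) - 4*(-1) = 7/5 + 4 = 27/5 ≈ 5.4000)
(((13 + r) - 14)*(J(-2) - 8))*(-27*(-2)) = (((13 + 27/5) - 14)*(9 - 8))*(-27*(-2)) = ((92/5 - 14)*1)*54 = ((22/5)*1)*54 = (22/5)*54 = 1188/5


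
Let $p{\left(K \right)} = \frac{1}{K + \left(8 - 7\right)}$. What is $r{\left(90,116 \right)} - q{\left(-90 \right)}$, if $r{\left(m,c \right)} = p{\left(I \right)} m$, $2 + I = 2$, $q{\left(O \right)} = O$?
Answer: $180$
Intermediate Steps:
$I = 0$ ($I = -2 + 2 = 0$)
$p{\left(K \right)} = \frac{1}{1 + K}$ ($p{\left(K \right)} = \frac{1}{K + \left(8 - 7\right)} = \frac{1}{K + 1} = \frac{1}{1 + K}$)
$r{\left(m,c \right)} = m$ ($r{\left(m,c \right)} = \frac{m}{1 + 0} = \frac{m}{1} = 1 m = m$)
$r{\left(90,116 \right)} - q{\left(-90 \right)} = 90 - -90 = 90 + 90 = 180$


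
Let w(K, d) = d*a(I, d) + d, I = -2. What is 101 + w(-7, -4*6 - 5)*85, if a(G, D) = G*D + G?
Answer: -140404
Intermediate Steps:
a(G, D) = G + D*G (a(G, D) = D*G + G = G + D*G)
w(K, d) = d + d*(-2 - 2*d) (w(K, d) = d*(-2*(1 + d)) + d = d*(-2 - 2*d) + d = d + d*(-2 - 2*d))
101 + w(-7, -4*6 - 5)*85 = 101 - (-4*6 - 5)*(1 + 2*(-4*6 - 5))*85 = 101 - (-24 - 5)*(1 + 2*(-24 - 5))*85 = 101 - 1*(-29)*(1 + 2*(-29))*85 = 101 - 1*(-29)*(1 - 58)*85 = 101 - 1*(-29)*(-57)*85 = 101 - 1653*85 = 101 - 140505 = -140404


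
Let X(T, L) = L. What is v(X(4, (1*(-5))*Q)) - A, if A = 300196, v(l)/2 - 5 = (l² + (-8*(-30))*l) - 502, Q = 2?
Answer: -305790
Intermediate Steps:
v(l) = -994 + 2*l² + 480*l (v(l) = 10 + 2*((l² + (-8*(-30))*l) - 502) = 10 + 2*((l² + 240*l) - 502) = 10 + 2*(-502 + l² + 240*l) = 10 + (-1004 + 2*l² + 480*l) = -994 + 2*l² + 480*l)
v(X(4, (1*(-5))*Q)) - A = (-994 + 2*((1*(-5))*2)² + 480*((1*(-5))*2)) - 1*300196 = (-994 + 2*(-5*2)² + 480*(-5*2)) - 300196 = (-994 + 2*(-10)² + 480*(-10)) - 300196 = (-994 + 2*100 - 4800) - 300196 = (-994 + 200 - 4800) - 300196 = -5594 - 300196 = -305790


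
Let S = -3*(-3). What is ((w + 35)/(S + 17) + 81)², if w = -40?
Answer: 4414201/676 ≈ 6529.9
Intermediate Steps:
S = 9
((w + 35)/(S + 17) + 81)² = ((-40 + 35)/(9 + 17) + 81)² = (-5/26 + 81)² = (2101/26)² = 4414201/676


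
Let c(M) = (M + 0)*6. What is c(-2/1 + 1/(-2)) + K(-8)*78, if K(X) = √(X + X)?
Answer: -15 + 312*I ≈ -15.0 + 312.0*I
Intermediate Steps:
K(X) = √2*√X (K(X) = √(2*X) = √2*√X)
c(M) = 6*M (c(M) = M*6 = 6*M)
c(-2/1 + 1/(-2)) + K(-8)*78 = 6*(-2/1 + 1/(-2)) + (√2*√(-8))*78 = 6*(-2*1 + 1*(-½)) + (√2*(2*I*√2))*78 = 6*(-2 - ½) + (4*I)*78 = 6*(-5/2) + 312*I = -15 + 312*I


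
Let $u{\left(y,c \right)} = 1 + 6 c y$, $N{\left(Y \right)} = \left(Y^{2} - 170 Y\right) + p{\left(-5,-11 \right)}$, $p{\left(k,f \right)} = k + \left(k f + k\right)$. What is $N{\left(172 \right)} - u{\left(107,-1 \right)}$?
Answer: $1030$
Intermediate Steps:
$p{\left(k,f \right)} = 2 k + f k$ ($p{\left(k,f \right)} = k + \left(f k + k\right) = k + \left(k + f k\right) = 2 k + f k$)
$N{\left(Y \right)} = 45 + Y^{2} - 170 Y$ ($N{\left(Y \right)} = \left(Y^{2} - 170 Y\right) - 5 \left(2 - 11\right) = \left(Y^{2} - 170 Y\right) - -45 = \left(Y^{2} - 170 Y\right) + 45 = 45 + Y^{2} - 170 Y$)
$u{\left(y,c \right)} = 1 + 6 c y$
$N{\left(172 \right)} - u{\left(107,-1 \right)} = \left(45 + 172^{2} - 29240\right) - \left(1 + 6 \left(-1\right) 107\right) = \left(45 + 29584 - 29240\right) - \left(1 - 642\right) = 389 - -641 = 389 + 641 = 1030$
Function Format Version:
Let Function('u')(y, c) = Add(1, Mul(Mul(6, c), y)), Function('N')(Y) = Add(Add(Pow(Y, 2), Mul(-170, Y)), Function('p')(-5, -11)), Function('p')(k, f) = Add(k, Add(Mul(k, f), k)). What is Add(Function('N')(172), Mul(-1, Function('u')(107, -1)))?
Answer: 1030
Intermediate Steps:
Function('p')(k, f) = Add(Mul(2, k), Mul(f, k)) (Function('p')(k, f) = Add(k, Add(Mul(f, k), k)) = Add(k, Add(k, Mul(f, k))) = Add(Mul(2, k), Mul(f, k)))
Function('N')(Y) = Add(45, Pow(Y, 2), Mul(-170, Y)) (Function('N')(Y) = Add(Add(Pow(Y, 2), Mul(-170, Y)), Mul(-5, Add(2, -11))) = Add(Add(Pow(Y, 2), Mul(-170, Y)), Mul(-5, -9)) = Add(Add(Pow(Y, 2), Mul(-170, Y)), 45) = Add(45, Pow(Y, 2), Mul(-170, Y)))
Function('u')(y, c) = Add(1, Mul(6, c, y))
Add(Function('N')(172), Mul(-1, Function('u')(107, -1))) = Add(Add(45, Pow(172, 2), Mul(-170, 172)), Mul(-1, Add(1, Mul(6, -1, 107)))) = Add(Add(45, 29584, -29240), Mul(-1, Add(1, -642))) = Add(389, Mul(-1, -641)) = Add(389, 641) = 1030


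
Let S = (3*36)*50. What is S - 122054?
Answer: -116654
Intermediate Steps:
S = 5400 (S = 108*50 = 5400)
S - 122054 = 5400 - 122054 = -116654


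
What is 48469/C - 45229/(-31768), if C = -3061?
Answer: -1401317223/97241848 ≈ -14.411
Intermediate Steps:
48469/C - 45229/(-31768) = 48469/(-3061) - 45229/(-31768) = 48469*(-1/3061) - 45229*(-1/31768) = -48469/3061 + 45229/31768 = -1401317223/97241848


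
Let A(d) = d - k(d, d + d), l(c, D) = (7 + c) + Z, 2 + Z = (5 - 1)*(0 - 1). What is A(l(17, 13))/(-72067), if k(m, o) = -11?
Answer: -29/72067 ≈ -0.00040240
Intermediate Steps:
Z = -6 (Z = -2 + (5 - 1)*(0 - 1) = -2 + 4*(-1) = -2 - 4 = -6)
l(c, D) = 1 + c (l(c, D) = (7 + c) - 6 = 1 + c)
A(d) = 11 + d (A(d) = d - 1*(-11) = d + 11 = 11 + d)
A(l(17, 13))/(-72067) = (11 + (1 + 17))/(-72067) = (11 + 18)*(-1/72067) = 29*(-1/72067) = -29/72067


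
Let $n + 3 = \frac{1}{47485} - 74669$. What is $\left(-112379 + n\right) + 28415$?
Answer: $- \frac{7532830459}{47485} \approx -1.5864 \cdot 10^{5}$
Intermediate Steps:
$n = - \frac{3545799919}{47485}$ ($n = -3 - \left(74669 - \frac{1}{47485}\right) = -3 + \left(\frac{1}{47485} - 74669\right) = -3 - \frac{3545657464}{47485} = - \frac{3545799919}{47485} \approx -74672.0$)
$\left(-112379 + n\right) + 28415 = \left(-112379 - \frac{3545799919}{47485}\right) + 28415 = - \frac{8882116734}{47485} + 28415 = - \frac{7532830459}{47485}$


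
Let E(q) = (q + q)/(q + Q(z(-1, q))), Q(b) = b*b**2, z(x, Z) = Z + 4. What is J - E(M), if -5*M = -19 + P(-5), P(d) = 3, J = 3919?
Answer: 11525729/2941 ≈ 3919.0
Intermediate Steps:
M = 16/5 (M = -(-19 + 3)/5 = -1/5*(-16) = 16/5 ≈ 3.2000)
z(x, Z) = 4 + Z
Q(b) = b**3
E(q) = 2*q/(q + (4 + q)**3) (E(q) = (q + q)/(q + (4 + q)**3) = (2*q)/(q + (4 + q)**3) = 2*q/(q + (4 + q)**3))
J - E(M) = 3919 - 2*16/(5*(16/5 + (4 + 16/5)**3)) = 3919 - 2*16/(5*(16/5 + (36/5)**3)) = 3919 - 2*16/(5*(16/5 + 46656/125)) = 3919 - 2*16/(5*47056/125) = 3919 - 2*16*125/(5*47056) = 3919 - 1*50/2941 = 3919 - 50/2941 = 11525729/2941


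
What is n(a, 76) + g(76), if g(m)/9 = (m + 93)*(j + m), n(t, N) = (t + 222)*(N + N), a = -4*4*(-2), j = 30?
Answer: 199834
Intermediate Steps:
a = 32 (a = -16*(-2) = 32)
n(t, N) = 2*N*(222 + t) (n(t, N) = (222 + t)*(2*N) = 2*N*(222 + t))
g(m) = 9*(30 + m)*(93 + m) (g(m) = 9*((m + 93)*(30 + m)) = 9*((93 + m)*(30 + m)) = 9*((30 + m)*(93 + m)) = 9*(30 + m)*(93 + m))
n(a, 76) + g(76) = 2*76*(222 + 32) + (25110 + 9*76**2 + 1107*76) = 2*76*254 + (25110 + 9*5776 + 84132) = 38608 + (25110 + 51984 + 84132) = 38608 + 161226 = 199834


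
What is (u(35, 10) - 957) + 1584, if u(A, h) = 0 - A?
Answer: 592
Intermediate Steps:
u(A, h) = -A
(u(35, 10) - 957) + 1584 = (-1*35 - 957) + 1584 = (-35 - 957) + 1584 = -992 + 1584 = 592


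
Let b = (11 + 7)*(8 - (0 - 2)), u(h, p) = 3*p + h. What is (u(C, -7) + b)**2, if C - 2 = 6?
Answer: 27889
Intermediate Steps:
C = 8 (C = 2 + 6 = 8)
u(h, p) = h + 3*p
b = 180 (b = 18*(8 - 1*(-2)) = 18*(8 + 2) = 18*10 = 180)
(u(C, -7) + b)**2 = ((8 + 3*(-7)) + 180)**2 = ((8 - 21) + 180)**2 = (-13 + 180)**2 = 167**2 = 27889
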